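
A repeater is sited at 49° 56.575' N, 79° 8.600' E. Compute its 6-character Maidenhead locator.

MN99nw

Add 180° to longitude and 90° to latitude: 259.1433, 139.9429.
Field: 259.1433/20 → 12 → M, 139.9429/10 → 13 → N; chars MN.
Square: 19.1433/2 → 9, 9.9429/1 → 9; chars 99.
Subsquare: 1.1433/0.0833333 → 13 → n, 0.9429/0.0416667 → 22 → w; chars nw.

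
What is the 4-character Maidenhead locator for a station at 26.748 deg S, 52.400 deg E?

LG63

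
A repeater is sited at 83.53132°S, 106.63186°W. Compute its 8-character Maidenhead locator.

DA66ql42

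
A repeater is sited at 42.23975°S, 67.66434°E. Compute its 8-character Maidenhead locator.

Offset from 180°W / 90°S: lon 247.66434°, lat 47.76025°.
Field (20°×10°, letters A–R): 247.66434/20 → 12 → M, 47.76025/10 → 4 → E; chars ME.
Square (2°×1°, digits 0–9): 7.66434/2 → 3, 7.76025/1 → 7; chars 37.
Subsquare (5′×2.5′, letters a–x): 1.66434/0.0833333 → 19 → t, 0.76025/0.0416667 → 18 → s; chars ts.
Extended square (30″×15″, digits 0–9): 0.08101/0.00833333 → 9, 0.01025/0.00416667 → 2; chars 92.

ME37ts92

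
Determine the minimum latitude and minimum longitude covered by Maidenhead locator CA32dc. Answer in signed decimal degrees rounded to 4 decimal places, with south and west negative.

-87.9167, -133.7500

Field C=2, A=0: +2·20° lon, +0·10° lat → SW at lon -140°, lat -90°.
Square 3, 2: +3·2° lon, +2·1° lat → SW at lon -134°, lat -88°.
Subsquare d=3, c=2: +3·0.0833333° lon, +2·0.0416667° lat → SW at lon -133.75°, lat -87.9167°.
latitude -87.9167, longitude -133.7500.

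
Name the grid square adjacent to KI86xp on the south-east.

Longitude subsquare x = 23; +1 → 24, wraps to 0 = a, carry into square.
Longitude square 8; +1 → 9.
Latitude subsquare p = 15; −1 → 14 = o.

KI96ao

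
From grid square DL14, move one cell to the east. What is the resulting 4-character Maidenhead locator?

Longitude square 1; +1 → 2.
The latitude characters are unchanged.

DL24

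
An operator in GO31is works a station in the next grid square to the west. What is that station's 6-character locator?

Longitude subsquare i = 8; −1 → 7 = h.
The latitude characters are unchanged.

GO31hs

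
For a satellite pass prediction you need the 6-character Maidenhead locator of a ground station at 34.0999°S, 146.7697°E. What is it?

Add 180° to longitude and 90° to latitude: 326.7697, 55.9001.
Field: lon ⌊326.7697/20⌋ = 16 → Q; lat ⌊55.9001/10⌋ = 5 → F.
Square: lon ⌊6.7697/2⌋ = 3; lat ⌊5.9001/1⌋ = 5.
Subsquare: lon ⌊0.7697/0.0833333⌋ = 9 → j; lat ⌊0.9001/0.0416667⌋ = 21 → v.

QF35jv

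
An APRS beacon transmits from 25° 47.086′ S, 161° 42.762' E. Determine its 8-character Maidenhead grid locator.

RG04uf51

Shift to the Maidenhead origin (180°W, 90°S): lon 341.71270, lat 64.21523.
Field (20°×10°, letters A–R): lon ⌊341.71270/20⌋ = 17 → R; lat ⌊64.21523/10⌋ = 6 → G.
Square (2°×1°, digits 0–9): lon ⌊1.71270/2⌋ = 0; lat ⌊4.21523/1⌋ = 4.
Subsquare (5′×2.5′, letters a–x): lon ⌊1.71270/0.0833333⌋ = 20 → u; lat ⌊0.21523/0.0416667⌋ = 5 → f.
Extended square (30″×15″, digits 0–9): lon ⌊0.04603/0.00833333⌋ = 5; lat ⌊0.00690/0.00416667⌋ = 1.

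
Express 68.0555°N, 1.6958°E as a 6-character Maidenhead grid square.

Offset from 180°W / 90°S: lon 181.6958°, lat 158.0555°.
Field: lon ⌊181.6958/20⌋ = 9 → J; lat ⌊158.0555/10⌋ = 15 → P.
Square: lon ⌊1.6958/2⌋ = 0; lat ⌊8.0555/1⌋ = 8.
Subsquare: lon ⌊1.6958/0.0833333⌋ = 20 → u; lat ⌊0.0555/0.0416667⌋ = 1 → b.

JP08ub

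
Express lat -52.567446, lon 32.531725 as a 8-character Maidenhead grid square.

KD67gk33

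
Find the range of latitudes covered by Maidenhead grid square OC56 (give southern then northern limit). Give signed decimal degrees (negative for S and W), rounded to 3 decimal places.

-64.000, -63.000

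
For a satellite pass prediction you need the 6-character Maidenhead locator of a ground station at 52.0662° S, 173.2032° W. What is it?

AD37jw

Shift to the Maidenhead origin (180°W, 90°S): lon 6.7968, lat 37.9338.
Field: 6.7968/20 → 0 → A, 37.9338/10 → 3 → D; chars AD.
Square: 6.7968/2 → 3, 7.9338/1 → 7; chars 37.
Subsquare: 0.7968/0.0833333 → 9 → j, 0.9338/0.0416667 → 22 → w; chars jw.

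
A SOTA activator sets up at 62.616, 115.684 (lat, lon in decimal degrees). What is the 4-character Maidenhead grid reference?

OP72

Offset from 180°W / 90°S: lon 295.68°, lat 152.62°.
Field (20°×10°, letters A–R): lon ⌊295.68/20⌋ = 14 → O; lat ⌊152.62/10⌋ = 15 → P.
Square (2°×1°, digits 0–9): lon ⌊15.68/2⌋ = 7; lat ⌊2.62/1⌋ = 2.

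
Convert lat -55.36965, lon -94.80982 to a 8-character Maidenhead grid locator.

ED24op21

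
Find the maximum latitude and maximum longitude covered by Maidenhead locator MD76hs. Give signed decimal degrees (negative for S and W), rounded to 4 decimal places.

-53.2083, 74.6667

Field M=12, D=3: +12·20° lon, +3·10° lat → SW at lon 60°, lat -60°.
Square 7, 6: +7·2° lon, +6·1° lat → SW at lon 74°, lat -54°.
Subsquare h=7, s=18: +7·0.0833333° lon, +18·0.0416667° lat → SW at lon 74.5833°, lat -53.25°.
Cell spans 0.0833333° lon × 0.0416667° lat. NE corner is SW corner plus one full cell.
latitude -53.2083, longitude 74.6667.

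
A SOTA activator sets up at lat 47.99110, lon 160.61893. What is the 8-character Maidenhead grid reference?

Shift to the Maidenhead origin (180°W, 90°S): lon 340.61893, lat 137.99110.
Field: 340.61893/20 → 17 → R, 137.99110/10 → 13 → N; chars RN.
Square: 0.61893/2 → 0, 7.99110/1 → 7; chars 07.
Subsquare: 0.61893/0.0833333 → 7 → h, 0.99110/0.0416667 → 23 → x; chars hx.
Extended square: 0.03560/0.00833333 → 4, 0.03277/0.00416667 → 7; chars 47.

RN07hx47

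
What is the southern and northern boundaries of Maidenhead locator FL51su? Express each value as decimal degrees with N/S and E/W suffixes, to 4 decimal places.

21.8333° N, 21.8750° N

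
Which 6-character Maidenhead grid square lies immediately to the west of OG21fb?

Longitude subsquare f = 5; −1 → 4 = e.
The latitude characters are unchanged.

OG21eb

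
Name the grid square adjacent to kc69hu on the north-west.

Longitude subsquare h = 7; −1 → 6 = g.
Latitude subsquare u = 20; +1 → 21 = v.

KC69gv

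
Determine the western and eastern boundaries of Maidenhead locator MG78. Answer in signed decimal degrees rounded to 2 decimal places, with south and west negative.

Field M=12, G=6: +12·20° lon, +6·10° lat → SW at lon 60°, lat -30°.
Square 7, 8: +7·2° lon, +8·1° lat → SW at lon 74°, lat -22°.
Cell spans 2° lon × 1° lat.
west 74.00, east 76.00.

74.00, 76.00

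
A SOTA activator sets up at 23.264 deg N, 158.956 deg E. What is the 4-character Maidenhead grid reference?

Offset from 180°W / 90°S: lon 338.96°, lat 113.26°.
Field (20°×10°, letters A–R): lon ⌊338.96/20⌋ = 16 → Q; lat ⌊113.26/10⌋ = 11 → L.
Square (2°×1°, digits 0–9): lon ⌊18.96/2⌋ = 9; lat ⌊3.26/1⌋ = 3.

QL93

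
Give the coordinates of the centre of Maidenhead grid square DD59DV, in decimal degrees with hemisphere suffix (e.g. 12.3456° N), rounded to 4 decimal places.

50.1042° S, 109.7083° W

Field D=3, D=3: +3·20° lon, +3·10° lat → SW at lon -120°, lat -60°.
Square 5, 9: +5·2° lon, +9·1° lat → SW at lon -110°, lat -51°.
Subsquare d=3, v=21: +3·0.0833333° lon, +21·0.0416667° lat → SW at lon -109.75°, lat -50.125°.
Cell spans 0.0833333° lon × 0.0416667° lat. Centre is SW corner plus half of each.
latitude 50.1042° S, longitude 109.7083° W.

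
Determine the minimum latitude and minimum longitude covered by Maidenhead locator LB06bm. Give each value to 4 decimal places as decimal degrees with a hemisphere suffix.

Field L=11, B=1: +11·20° lon, +1·10° lat → SW at lon 40°, lat -80°.
Square 0, 6: +0·2° lon, +6·1° lat → SW at lon 40°, lat -74°.
Subsquare b=1, m=12: +1·0.0833333° lon, +12·0.0416667° lat → SW at lon 40.0833°, lat -73.5°.
latitude 73.5000° S, longitude 40.0833° E.

73.5000° S, 40.0833° E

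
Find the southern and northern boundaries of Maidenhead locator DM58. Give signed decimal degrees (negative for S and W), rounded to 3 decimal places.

Field D=3, M=12: +3·20° lon, +12·10° lat → SW at lon -120°, lat 30°.
Square 5, 8: +5·2° lon, +8·1° lat → SW at lon -110°, lat 38°.
Cell spans 2° lon × 1° lat.
south 38.000, north 39.000.

38.000, 39.000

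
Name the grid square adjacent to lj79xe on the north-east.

Longitude subsquare x = 23; +1 → 24, wraps to 0 = a, carry into square.
Longitude square 7; +1 → 8.
Latitude subsquare e = 4; +1 → 5 = f.

LJ89af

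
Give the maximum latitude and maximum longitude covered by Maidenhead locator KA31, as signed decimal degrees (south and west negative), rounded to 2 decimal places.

-88.00, 28.00

Field K=10, A=0: +10·20° lon, +0·10° lat → SW at lon 20°, lat -90°.
Square 3, 1: +3·2° lon, +1·1° lat → SW at lon 26°, lat -89°.
Cell spans 2° lon × 1° lat. NE corner is SW corner plus one full cell.
latitude -88.00, longitude 28.00.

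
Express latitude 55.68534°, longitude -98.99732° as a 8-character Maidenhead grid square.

Shift to the Maidenhead origin (180°W, 90°S): lon 81.00268, lat 145.68534.
Field (20°×10°, letters A–R): lon ⌊81.00268/20⌋ = 4 → E; lat ⌊145.68534/10⌋ = 14 → O.
Square (2°×1°, digits 0–9): lon ⌊1.00268/2⌋ = 0; lat ⌊5.68534/1⌋ = 5.
Subsquare (5′×2.5′, letters a–x): lon ⌊1.00268/0.0833333⌋ = 12 → m; lat ⌊0.68534/0.0416667⌋ = 16 → q.
Extended square (30″×15″, digits 0–9): lon ⌊0.00268/0.00833333⌋ = 0; lat ⌊0.01867/0.00416667⌋ = 4.

EO05mq04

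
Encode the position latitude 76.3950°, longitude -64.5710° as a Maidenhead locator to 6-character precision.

Offset from 180°W / 90°S: lon 115.4290°, lat 166.3950°.
Field: lon ⌊115.4290/20⌋ = 5 → F; lat ⌊166.3950/10⌋ = 16 → Q.
Square: lon ⌊15.4290/2⌋ = 7; lat ⌊6.3950/1⌋ = 6.
Subsquare: lon ⌊1.4290/0.0833333⌋ = 17 → r; lat ⌊0.3950/0.0416667⌋ = 9 → j.

FQ76rj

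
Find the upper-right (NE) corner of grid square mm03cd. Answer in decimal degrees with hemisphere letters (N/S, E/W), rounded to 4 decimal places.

33.1667° N, 60.2500° E

Field M=12, M=12: +12·20° lon, +12·10° lat → SW at lon 60°, lat 30°.
Square 0, 3: +0·2° lon, +3·1° lat → SW at lon 60°, lat 33°.
Subsquare c=2, d=3: +2·0.0833333° lon, +3·0.0416667° lat → SW at lon 60.1667°, lat 33.125°.
Cell spans 0.0833333° lon × 0.0416667° lat. NE corner is SW corner plus one full cell.
latitude 33.1667° N, longitude 60.2500° E.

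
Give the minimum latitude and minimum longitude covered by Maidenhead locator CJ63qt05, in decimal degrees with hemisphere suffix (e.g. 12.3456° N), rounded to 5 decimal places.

3.81250° N, 126.66667° W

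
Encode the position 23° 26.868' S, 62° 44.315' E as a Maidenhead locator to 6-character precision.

MG16in

Shift to the Maidenhead origin (180°W, 90°S): lon 242.7386, lat 66.5522.
Field: 242.7386/20 → 12 → M, 66.5522/10 → 6 → G; chars MG.
Square: 2.7386/2 → 1, 6.5522/1 → 6; chars 16.
Subsquare: 0.7386/0.0833333 → 8 → i, 0.5522/0.0416667 → 13 → n; chars in.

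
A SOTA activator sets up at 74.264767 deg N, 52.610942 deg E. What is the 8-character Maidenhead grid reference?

Offset from 180°W / 90°S: lon 232.61094°, lat 164.26477°.
Field: lon ⌊232.61094/20⌋ = 11 → L; lat ⌊164.26477/10⌋ = 16 → Q.
Square: lon ⌊12.61094/2⌋ = 6; lat ⌊4.26477/1⌋ = 4.
Subsquare: lon ⌊0.61094/0.0833333⌋ = 7 → h; lat ⌊0.26477/0.0416667⌋ = 6 → g.
Extended square: lon ⌊0.02761/0.00833333⌋ = 3; lat ⌊0.01477/0.00416667⌋ = 3.

LQ64hg33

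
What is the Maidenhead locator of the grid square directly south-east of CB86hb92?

Longitude extended square 9; +1 → 10, wraps to 0, carry into subsquare.
Longitude subsquare h = 7; +1 → 8 = i.
Latitude extended square 2; −1 → 1.

CB86ib01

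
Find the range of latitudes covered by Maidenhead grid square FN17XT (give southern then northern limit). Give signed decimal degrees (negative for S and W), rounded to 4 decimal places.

Field F=5, N=13: +5·20° lon, +13·10° lat → SW at lon -80°, lat 40°.
Square 1, 7: +1·2° lon, +7·1° lat → SW at lon -78°, lat 47°.
Subsquare x=23, t=19: +23·0.0833333° lon, +19·0.0416667° lat → SW at lon -76.0833°, lat 47.7917°.
Cell spans 0.0833333° lon × 0.0416667° lat.
south 47.7917, north 47.8333.

47.7917, 47.8333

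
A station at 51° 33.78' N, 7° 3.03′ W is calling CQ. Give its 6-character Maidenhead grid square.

Add 180° to longitude and 90° to latitude: 172.9495, 141.5630.
Field (20°×10°, letters A–R): lon ⌊172.9495/20⌋ = 8 → I; lat ⌊141.5630/10⌋ = 14 → O.
Square (2°×1°, digits 0–9): lon ⌊12.9495/2⌋ = 6; lat ⌊1.5630/1⌋ = 1.
Subsquare (5′×2.5′, letters a–x): lon ⌊0.9495/0.0833333⌋ = 11 → l; lat ⌊0.5630/0.0416667⌋ = 13 → n.

IO61ln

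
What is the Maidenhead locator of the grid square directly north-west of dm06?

CM97

Longitude square 0; −1 → -1, wraps to 9, carry into field.
Longitude field D = 3; −1 → 2 = C.
Latitude square 6; +1 → 7.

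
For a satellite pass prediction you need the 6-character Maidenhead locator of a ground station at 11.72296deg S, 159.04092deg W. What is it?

BH08lg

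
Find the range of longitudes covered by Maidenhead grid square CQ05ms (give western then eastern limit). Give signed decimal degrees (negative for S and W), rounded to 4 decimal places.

-139.0000, -138.9167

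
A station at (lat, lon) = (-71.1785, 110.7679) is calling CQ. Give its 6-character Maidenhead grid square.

Add 180° to longitude and 90° to latitude: 290.7679, 18.8215.
Field: lon ⌊290.7679/20⌋ = 14 → O; lat ⌊18.8215/10⌋ = 1 → B.
Square: lon ⌊10.7679/2⌋ = 5; lat ⌊8.8215/1⌋ = 8.
Subsquare: lon ⌊0.7679/0.0833333⌋ = 9 → j; lat ⌊0.8215/0.0416667⌋ = 19 → t.

OB58jt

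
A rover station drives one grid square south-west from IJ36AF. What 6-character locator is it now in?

Longitude subsquare a = 0; −1 → -1, wraps to 23 = x, carry into square.
Longitude square 3; −1 → 2.
Latitude subsquare f = 5; −1 → 4 = e.

IJ26xe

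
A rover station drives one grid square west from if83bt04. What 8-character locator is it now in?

IF83at94

Longitude extended square 0; −1 → -1, wraps to 9, carry into subsquare.
Longitude subsquare b = 1; −1 → 0 = a.
The latitude characters are unchanged.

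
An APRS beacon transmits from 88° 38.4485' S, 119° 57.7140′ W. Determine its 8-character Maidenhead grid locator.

Shift to the Maidenhead origin (180°W, 90°S): lon 60.03810, lat 1.35919.
Field: 60.03810/20 → 3 → D, 1.35919/10 → 0 → A; chars DA.
Square: 0.03810/2 → 0, 1.35919/1 → 1; chars 01.
Subsquare: 0.03810/0.0833333 → 0 → a, 0.35919/0.0416667 → 8 → i; chars ai.
Extended square: 0.03810/0.00833333 → 4, 0.02586/0.00416667 → 6; chars 46.

DA01ai46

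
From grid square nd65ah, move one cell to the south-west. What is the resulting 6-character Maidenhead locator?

ND55xg

Longitude subsquare a = 0; −1 → -1, wraps to 23 = x, carry into square.
Longitude square 6; −1 → 5.
Latitude subsquare h = 7; −1 → 6 = g.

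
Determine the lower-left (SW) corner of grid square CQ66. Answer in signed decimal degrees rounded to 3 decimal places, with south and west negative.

76.000, -128.000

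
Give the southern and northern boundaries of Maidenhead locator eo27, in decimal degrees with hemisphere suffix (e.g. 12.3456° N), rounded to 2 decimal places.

Field E=4, O=14: +4·20° lon, +14·10° lat → SW at lon -100°, lat 50°.
Square 2, 7: +2·2° lon, +7·1° lat → SW at lon -96°, lat 57°.
Cell spans 2° lon × 1° lat.
south 57.00° N, north 58.00° N.

57.00° N, 58.00° N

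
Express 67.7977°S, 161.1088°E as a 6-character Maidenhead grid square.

RC02ne

Add 180° to longitude and 90° to latitude: 341.1088, 22.2023.
Field (20°×10°, letters A–R): lon ⌊341.1088/20⌋ = 17 → R; lat ⌊22.2023/10⌋ = 2 → C.
Square (2°×1°, digits 0–9): lon ⌊1.1088/2⌋ = 0; lat ⌊2.2023/1⌋ = 2.
Subsquare (5′×2.5′, letters a–x): lon ⌊1.1088/0.0833333⌋ = 13 → n; lat ⌊0.2023/0.0416667⌋ = 4 → e.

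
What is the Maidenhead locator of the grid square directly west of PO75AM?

PO65xm

Longitude subsquare a = 0; −1 → -1, wraps to 23 = x, carry into square.
Longitude square 7; −1 → 6.
The latitude characters are unchanged.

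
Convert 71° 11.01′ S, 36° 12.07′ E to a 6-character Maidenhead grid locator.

Offset from 180°W / 90°S: lon 216.2012°, lat 18.8165°.
Field: lon ⌊216.2012/20⌋ = 10 → K; lat ⌊18.8165/10⌋ = 1 → B.
Square: lon ⌊16.2012/2⌋ = 8; lat ⌊8.8165/1⌋ = 8.
Subsquare: lon ⌊0.2012/0.0833333⌋ = 2 → c; lat ⌊0.8165/0.0416667⌋ = 19 → t.

KB88ct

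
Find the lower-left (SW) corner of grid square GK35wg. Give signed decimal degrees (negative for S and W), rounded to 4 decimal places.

Field G=6, K=10: +6·20° lon, +10·10° lat → SW at lon -60°, lat 10°.
Square 3, 5: +3·2° lon, +5·1° lat → SW at lon -54°, lat 15°.
Subsquare w=22, g=6: +22·0.0833333° lon, +6·0.0416667° lat → SW at lon -52.1667°, lat 15.25°.
latitude 15.2500, longitude -52.1667.

15.2500, -52.1667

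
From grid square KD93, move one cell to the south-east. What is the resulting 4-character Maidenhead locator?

LD02

Longitude square 9; +1 → 10, wraps to 0, carry into field.
Longitude field K = 10; +1 → 11 = L.
Latitude square 3; −1 → 2.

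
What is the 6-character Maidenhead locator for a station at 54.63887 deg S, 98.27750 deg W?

ED05ui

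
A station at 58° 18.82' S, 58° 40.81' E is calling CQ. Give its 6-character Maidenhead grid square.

LD91iq

Offset from 180°W / 90°S: lon 238.6802°, lat 31.6863°.
Field: lon ⌊238.6802/20⌋ = 11 → L; lat ⌊31.6863/10⌋ = 3 → D.
Square: lon ⌊18.6802/2⌋ = 9; lat ⌊1.6863/1⌋ = 1.
Subsquare: lon ⌊0.6802/0.0833333⌋ = 8 → i; lat ⌊0.6863/0.0416667⌋ = 16 → q.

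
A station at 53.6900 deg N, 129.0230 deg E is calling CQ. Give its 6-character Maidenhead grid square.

PO43mq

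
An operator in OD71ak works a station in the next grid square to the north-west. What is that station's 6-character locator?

Longitude subsquare a = 0; −1 → -1, wraps to 23 = x, carry into square.
Longitude square 7; −1 → 6.
Latitude subsquare k = 10; +1 → 11 = l.

OD61xl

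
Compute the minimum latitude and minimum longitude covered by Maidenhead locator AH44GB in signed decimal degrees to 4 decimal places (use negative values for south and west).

Field A=0, H=7: +0·20° lon, +7·10° lat → SW at lon -180°, lat -20°.
Square 4, 4: +4·2° lon, +4·1° lat → SW at lon -172°, lat -16°.
Subsquare g=6, b=1: +6·0.0833333° lon, +1·0.0416667° lat → SW at lon -171.5°, lat -15.9583°.
latitude -15.9583, longitude -171.5000.

-15.9583, -171.5000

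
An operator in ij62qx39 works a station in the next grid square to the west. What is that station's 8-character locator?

IJ62qx29

Longitude extended square 3; −1 → 2.
The latitude characters are unchanged.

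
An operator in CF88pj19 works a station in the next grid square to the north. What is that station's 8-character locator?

CF88pk10

Latitude extended square 9; +1 → 10, wraps to 0, carry into subsquare.
Latitude subsquare j = 9; +1 → 10 = k.
The longitude characters are unchanged.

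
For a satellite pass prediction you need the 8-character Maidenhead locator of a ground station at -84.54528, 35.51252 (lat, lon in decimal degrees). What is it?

Offset from 180°W / 90°S: lon 215.51252°, lat 5.45472°.
Field: lon ⌊215.51252/20⌋ = 10 → K; lat ⌊5.45472/10⌋ = 0 → A.
Square: lon ⌊15.51252/2⌋ = 7; lat ⌊5.45472/1⌋ = 5.
Subsquare: lon ⌊1.51252/0.0833333⌋ = 18 → s; lat ⌊0.45472/0.0416667⌋ = 10 → k.
Extended square: lon ⌊0.01252/0.00833333⌋ = 1; lat ⌊0.03805/0.00416667⌋ = 9.

KA75sk19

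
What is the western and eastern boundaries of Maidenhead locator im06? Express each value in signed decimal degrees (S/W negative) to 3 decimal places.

-20.000, -18.000

Field I=8, M=12: +8·20° lon, +12·10° lat → SW at lon -20°, lat 30°.
Square 0, 6: +0·2° lon, +6·1° lat → SW at lon -20°, lat 36°.
Cell spans 2° lon × 1° lat.
west -20.000, east -18.000.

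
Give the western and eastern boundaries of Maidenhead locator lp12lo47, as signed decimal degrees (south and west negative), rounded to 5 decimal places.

Field L=11, P=15: +11·20° lon, +15·10° lat → SW at lon 40°, lat 60°.
Square 1, 2: +1·2° lon, +2·1° lat → SW at lon 42°, lat 62°.
Subsquare l=11, o=14: +11·0.0833333° lon, +14·0.0416667° lat → SW at lon 42.9167°, lat 62.5833°.
Extended square 4, 7: +4·0.00833333° lon, +7·0.00416667° lat → SW at lon 42.95°, lat 62.6125°.
Cell spans 0.00833333° lon × 0.00416667° lat.
west 42.95000, east 42.95833.

42.95000, 42.95833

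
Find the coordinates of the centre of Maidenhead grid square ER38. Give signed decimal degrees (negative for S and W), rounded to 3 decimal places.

88.500, -93.000

Field E=4, R=17: +4·20° lon, +17·10° lat → SW at lon -100°, lat 80°.
Square 3, 8: +3·2° lon, +8·1° lat → SW at lon -94°, lat 88°.
Cell spans 2° lon × 1° lat. Centre is SW corner plus half of each.
latitude 88.500, longitude -93.000.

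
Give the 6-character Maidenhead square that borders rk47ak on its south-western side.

RK37xj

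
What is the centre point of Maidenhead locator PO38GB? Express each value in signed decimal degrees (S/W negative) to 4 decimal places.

58.0625, 126.5417

Field P=15, O=14: +15·20° lon, +14·10° lat → SW at lon 120°, lat 50°.
Square 3, 8: +3·2° lon, +8·1° lat → SW at lon 126°, lat 58°.
Subsquare g=6, b=1: +6·0.0833333° lon, +1·0.0416667° lat → SW at lon 126.5°, lat 58.0417°.
Cell spans 0.0833333° lon × 0.0416667° lat. Centre is SW corner plus half of each.
latitude 58.0625, longitude 126.5417.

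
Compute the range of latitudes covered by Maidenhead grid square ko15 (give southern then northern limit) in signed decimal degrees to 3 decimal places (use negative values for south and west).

55.000, 56.000

Field K=10, O=14: +10·20° lon, +14·10° lat → SW at lon 20°, lat 50°.
Square 1, 5: +1·2° lon, +5·1° lat → SW at lon 22°, lat 55°.
Cell spans 2° lon × 1° lat.
south 55.000, north 56.000.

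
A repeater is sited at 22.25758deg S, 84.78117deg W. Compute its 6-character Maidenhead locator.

Shift to the Maidenhead origin (180°W, 90°S): lon 95.2188, lat 67.7424.
Field: lon ⌊95.2188/20⌋ = 4 → E; lat ⌊67.7424/10⌋ = 6 → G.
Square: lon ⌊15.2188/2⌋ = 7; lat ⌊7.7424/1⌋ = 7.
Subsquare: lon ⌊1.2188/0.0833333⌋ = 14 → o; lat ⌊0.7424/0.0416667⌋ = 17 → r.

EG77or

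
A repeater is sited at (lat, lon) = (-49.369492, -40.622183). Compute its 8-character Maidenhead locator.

GE90qp51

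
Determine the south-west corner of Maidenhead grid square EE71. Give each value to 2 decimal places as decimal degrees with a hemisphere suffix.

Field E=4, E=4: +4·20° lon, +4·10° lat → SW at lon -100°, lat -50°.
Square 7, 1: +7·2° lon, +1·1° lat → SW at lon -86°, lat -49°.
latitude 49.00° S, longitude 86.00° W.

49.00° S, 86.00° W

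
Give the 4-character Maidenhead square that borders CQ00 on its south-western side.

Longitude square 0; −1 → -1, wraps to 9, carry into field.
Longitude field C = 2; −1 → 1 = B.
Latitude square 0; −1 → -1, wraps to 9, carry into field.
Latitude field Q = 16; −1 → 15 = P.

BP99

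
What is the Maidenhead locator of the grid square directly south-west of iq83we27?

Longitude extended square 2; −1 → 1.
Latitude extended square 7; −1 → 6.

IQ83we16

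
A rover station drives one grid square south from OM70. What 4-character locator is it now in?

OL79

Latitude square 0; −1 → -1, wraps to 9, carry into field.
Latitude field M = 12; −1 → 11 = L.
The longitude characters are unchanged.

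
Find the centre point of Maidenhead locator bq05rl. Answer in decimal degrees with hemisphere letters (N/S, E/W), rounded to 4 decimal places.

Field B=1, Q=16: +1·20° lon, +16·10° lat → SW at lon -160°, lat 70°.
Square 0, 5: +0·2° lon, +5·1° lat → SW at lon -160°, lat 75°.
Subsquare r=17, l=11: +17·0.0833333° lon, +11·0.0416667° lat → SW at lon -158.583°, lat 75.4583°.
Cell spans 0.0833333° lon × 0.0416667° lat. Centre is SW corner plus half of each.
latitude 75.4792° N, longitude 158.5417° W.

75.4792° N, 158.5417° W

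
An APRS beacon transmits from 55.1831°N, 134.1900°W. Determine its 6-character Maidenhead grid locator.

CO25ve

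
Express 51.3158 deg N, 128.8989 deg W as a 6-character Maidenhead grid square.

CO51nh

Offset from 180°W / 90°S: lon 51.1011°, lat 141.3158°.
Field: 51.1011/20 → 2 → C, 141.3158/10 → 14 → O; chars CO.
Square: 11.1011/2 → 5, 1.3158/1 → 1; chars 51.
Subsquare: 1.1011/0.0833333 → 13 → n, 0.3158/0.0416667 → 7 → h; chars nh.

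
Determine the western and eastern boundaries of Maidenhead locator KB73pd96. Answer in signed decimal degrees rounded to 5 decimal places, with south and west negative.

Field K=10, B=1: +10·20° lon, +1·10° lat → SW at lon 20°, lat -80°.
Square 7, 3: +7·2° lon, +3·1° lat → SW at lon 34°, lat -77°.
Subsquare p=15, d=3: +15·0.0833333° lon, +3·0.0416667° lat → SW at lon 35.25°, lat -76.875°.
Extended square 9, 6: +9·0.00833333° lon, +6·0.00416667° lat → SW at lon 35.325°, lat -76.85°.
Cell spans 0.00833333° lon × 0.00416667° lat.
west 35.32500, east 35.33333.

35.32500, 35.33333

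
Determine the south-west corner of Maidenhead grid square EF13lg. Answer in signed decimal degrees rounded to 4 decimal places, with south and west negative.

Field E=4, F=5: +4·20° lon, +5·10° lat → SW at lon -100°, lat -40°.
Square 1, 3: +1·2° lon, +3·1° lat → SW at lon -98°, lat -37°.
Subsquare l=11, g=6: +11·0.0833333° lon, +6·0.0416667° lat → SW at lon -97.0833°, lat -36.75°.
latitude -36.7500, longitude -97.0833.

-36.7500, -97.0833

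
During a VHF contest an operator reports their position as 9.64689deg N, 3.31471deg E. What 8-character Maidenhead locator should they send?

Shift to the Maidenhead origin (180°W, 90°S): lon 183.31471, lat 99.64689.
Field: 183.31471/20 → 9 → J, 99.64689/10 → 9 → J; chars JJ.
Square: 3.31471/2 → 1, 9.64689/1 → 9; chars 19.
Subsquare: 1.31471/0.0833333 → 15 → p, 0.64689/0.0416667 → 15 → p; chars pp.
Extended square: 0.06471/0.00833333 → 7, 0.02189/0.00416667 → 5; chars 75.

JJ19pp75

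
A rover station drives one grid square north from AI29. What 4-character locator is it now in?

Latitude square 9; +1 → 10, wraps to 0, carry into field.
Latitude field I = 8; +1 → 9 = J.
The longitude characters are unchanged.

AJ20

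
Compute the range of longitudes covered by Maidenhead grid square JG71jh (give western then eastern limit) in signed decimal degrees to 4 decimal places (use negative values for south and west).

14.7500, 14.8333

Field J=9, G=6: +9·20° lon, +6·10° lat → SW at lon 0°, lat -30°.
Square 7, 1: +7·2° lon, +1·1° lat → SW at lon 14°, lat -29°.
Subsquare j=9, h=7: +9·0.0833333° lon, +7·0.0416667° lat → SW at lon 14.75°, lat -28.7083°.
Cell spans 0.0833333° lon × 0.0416667° lat.
west 14.7500, east 14.8333.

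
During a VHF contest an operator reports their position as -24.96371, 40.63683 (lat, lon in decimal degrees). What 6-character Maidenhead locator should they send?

Add 180° to longitude and 90° to latitude: 220.6368, 65.0363.
Field: 220.6368/20 → 11 → L, 65.0363/10 → 6 → G; chars LG.
Square: 0.6368/2 → 0, 5.0363/1 → 5; chars 05.
Subsquare: 0.6368/0.0833333 → 7 → h, 0.0363/0.0416667 → 0 → a; chars ha.

LG05ha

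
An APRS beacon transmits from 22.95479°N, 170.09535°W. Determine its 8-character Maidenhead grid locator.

AL42ww89

Add 180° to longitude and 90° to latitude: 9.90465, 112.95479.
Field: 9.90465/20 → 0 → A, 112.95479/10 → 11 → L; chars AL.
Square: 9.90465/2 → 4, 2.95479/1 → 2; chars 42.
Subsquare: 1.90465/0.0833333 → 22 → w, 0.95479/0.0416667 → 22 → w; chars ww.
Extended square: 0.07132/0.00833333 → 8, 0.03812/0.00416667 → 9; chars 89.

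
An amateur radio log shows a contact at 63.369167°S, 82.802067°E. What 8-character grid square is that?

Add 180° to longitude and 90° to latitude: 262.80207, 26.63083.
Field: lon ⌊262.80207/20⌋ = 13 → N; lat ⌊26.63083/10⌋ = 2 → C.
Square: lon ⌊2.80207/2⌋ = 1; lat ⌊6.63083/1⌋ = 6.
Subsquare: lon ⌊0.80207/0.0833333⌋ = 9 → j; lat ⌊0.63083/0.0416667⌋ = 15 → p.
Extended square: lon ⌊0.05207/0.00833333⌋ = 6; lat ⌊0.00583/0.00416667⌋ = 1.

NC16jp61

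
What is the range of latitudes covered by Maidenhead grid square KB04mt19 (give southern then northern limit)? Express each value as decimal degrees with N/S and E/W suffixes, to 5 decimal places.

75.17083° S, 75.16667° S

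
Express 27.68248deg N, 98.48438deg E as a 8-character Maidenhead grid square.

Offset from 180°W / 90°S: lon 278.48438°, lat 117.68248°.
Field (20°×10°, letters A–R): 278.48438/20 → 13 → N, 117.68248/10 → 11 → L; chars NL.
Square (2°×1°, digits 0–9): 18.48438/2 → 9, 7.68248/1 → 7; chars 97.
Subsquare (5′×2.5′, letters a–x): 0.48438/0.0833333 → 5 → f, 0.68248/0.0416667 → 16 → q; chars fq.
Extended square (30″×15″, digits 0–9): 0.06771/0.00833333 → 8, 0.01581/0.00416667 → 3; chars 83.

NL97fq83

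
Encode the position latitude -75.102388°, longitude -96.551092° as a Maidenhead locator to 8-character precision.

EB14rv35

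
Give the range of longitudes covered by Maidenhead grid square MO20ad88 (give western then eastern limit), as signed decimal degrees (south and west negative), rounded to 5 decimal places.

Field M=12, O=14: +12·20° lon, +14·10° lat → SW at lon 60°, lat 50°.
Square 2, 0: +2·2° lon, +0·1° lat → SW at lon 64°, lat 50°.
Subsquare a=0, d=3: +0·0.0833333° lon, +3·0.0416667° lat → SW at lon 64°, lat 50.125°.
Extended square 8, 8: +8·0.00833333° lon, +8·0.00416667° lat → SW at lon 64.0667°, lat 50.1583°.
Cell spans 0.00833333° lon × 0.00416667° lat.
west 64.06667, east 64.07500.

64.06667, 64.07500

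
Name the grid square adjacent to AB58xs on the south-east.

AB68ar

Longitude subsquare x = 23; +1 → 24, wraps to 0 = a, carry into square.
Longitude square 5; +1 → 6.
Latitude subsquare s = 18; −1 → 17 = r.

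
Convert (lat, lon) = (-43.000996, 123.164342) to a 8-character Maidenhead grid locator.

Offset from 180°W / 90°S: lon 303.16434°, lat 46.99900°.
Field: 303.16434/20 → 15 → P, 46.99900/10 → 4 → E; chars PE.
Square: 3.16434/2 → 1, 6.99900/1 → 6; chars 16.
Subsquare: 1.16434/0.0833333 → 13 → n, 0.99900/0.0416667 → 23 → x; chars nx.
Extended square: 0.08101/0.00833333 → 9, 0.04067/0.00416667 → 9; chars 99.

PE16nx99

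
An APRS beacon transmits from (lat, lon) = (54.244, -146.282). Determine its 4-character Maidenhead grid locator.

BO64

Shift to the Maidenhead origin (180°W, 90°S): lon 33.72, lat 144.24.
Field: 33.72/20 → 1 → B, 144.24/10 → 14 → O; chars BO.
Square: 13.72/2 → 6, 4.24/1 → 4; chars 64.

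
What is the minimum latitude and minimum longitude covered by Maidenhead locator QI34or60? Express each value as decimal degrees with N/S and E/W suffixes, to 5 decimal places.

5.29167° S, 147.21667° E

Field Q=16, I=8: +16·20° lon, +8·10° lat → SW at lon 140°, lat -10°.
Square 3, 4: +3·2° lon, +4·1° lat → SW at lon 146°, lat -6°.
Subsquare o=14, r=17: +14·0.0833333° lon, +17·0.0416667° lat → SW at lon 147.167°, lat -5.29167°.
Extended square 6, 0: +6·0.00833333° lon, +0·0.00416667° lat → SW at lon 147.217°, lat -5.29167°.
latitude 5.29167° S, longitude 147.21667° E.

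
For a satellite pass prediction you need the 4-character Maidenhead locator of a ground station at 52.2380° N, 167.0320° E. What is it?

RO32

Add 180° to longitude and 90° to latitude: 347.03, 142.24.
Field: lon ⌊347.03/20⌋ = 17 → R; lat ⌊142.24/10⌋ = 14 → O.
Square: lon ⌊7.03/2⌋ = 3; lat ⌊2.24/1⌋ = 2.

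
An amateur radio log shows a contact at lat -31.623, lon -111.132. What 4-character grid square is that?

DF48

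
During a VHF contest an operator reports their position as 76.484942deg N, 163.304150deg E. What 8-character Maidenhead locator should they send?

RQ16pl66

Offset from 180°W / 90°S: lon 343.30415°, lat 166.48494°.
Field: lon ⌊343.30415/20⌋ = 17 → R; lat ⌊166.48494/10⌋ = 16 → Q.
Square: lon ⌊3.30415/2⌋ = 1; lat ⌊6.48494/1⌋ = 6.
Subsquare: lon ⌊1.30415/0.0833333⌋ = 15 → p; lat ⌊0.48494/0.0416667⌋ = 11 → l.
Extended square: lon ⌊0.05415/0.00833333⌋ = 6; lat ⌊0.02661/0.00416667⌋ = 6.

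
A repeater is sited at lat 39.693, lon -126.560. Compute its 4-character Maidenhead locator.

Shift to the Maidenhead origin (180°W, 90°S): lon 53.44, lat 129.69.
Field: 53.44/20 → 2 → C, 129.69/10 → 12 → M; chars CM.
Square: 13.44/2 → 6, 9.69/1 → 9; chars 69.

CM69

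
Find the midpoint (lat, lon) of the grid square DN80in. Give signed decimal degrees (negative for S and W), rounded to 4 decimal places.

40.5625, -103.2917

Field D=3, N=13: +3·20° lon, +13·10° lat → SW at lon -120°, lat 40°.
Square 8, 0: +8·2° lon, +0·1° lat → SW at lon -104°, lat 40°.
Subsquare i=8, n=13: +8·0.0833333° lon, +13·0.0416667° lat → SW at lon -103.333°, lat 40.5417°.
Cell spans 0.0833333° lon × 0.0416667° lat. Centre is SW corner plus half of each.
latitude 40.5625, longitude -103.2917.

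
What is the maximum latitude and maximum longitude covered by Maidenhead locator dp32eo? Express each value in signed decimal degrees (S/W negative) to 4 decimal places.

62.6250, -113.5833

Field D=3, P=15: +3·20° lon, +15·10° lat → SW at lon -120°, lat 60°.
Square 3, 2: +3·2° lon, +2·1° lat → SW at lon -114°, lat 62°.
Subsquare e=4, o=14: +4·0.0833333° lon, +14·0.0416667° lat → SW at lon -113.667°, lat 62.5833°.
Cell spans 0.0833333° lon × 0.0416667° lat. NE corner is SW corner plus one full cell.
latitude 62.6250, longitude -113.5833.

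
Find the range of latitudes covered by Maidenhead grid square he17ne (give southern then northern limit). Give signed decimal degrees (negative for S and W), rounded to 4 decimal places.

-42.8333, -42.7917

Field H=7, E=4: +7·20° lon, +4·10° lat → SW at lon -40°, lat -50°.
Square 1, 7: +1·2° lon, +7·1° lat → SW at lon -38°, lat -43°.
Subsquare n=13, e=4: +13·0.0833333° lon, +4·0.0416667° lat → SW at lon -36.9167°, lat -42.8333°.
Cell spans 0.0833333° lon × 0.0416667° lat.
south -42.8333, north -42.7917.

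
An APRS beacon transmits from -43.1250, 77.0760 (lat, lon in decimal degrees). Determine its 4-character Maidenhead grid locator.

ME86

Shift to the Maidenhead origin (180°W, 90°S): lon 257.08, lat 46.88.
Field: lon ⌊257.08/20⌋ = 12 → M; lat ⌊46.88/10⌋ = 4 → E.
Square: lon ⌊17.08/2⌋ = 8; lat ⌊6.88/1⌋ = 6.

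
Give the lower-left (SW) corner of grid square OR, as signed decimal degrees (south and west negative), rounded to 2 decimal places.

80.00, 100.00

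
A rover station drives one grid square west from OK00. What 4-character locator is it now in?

Longitude square 0; −1 → -1, wraps to 9, carry into field.
Longitude field O = 14; −1 → 13 = N.
The latitude characters are unchanged.

NK90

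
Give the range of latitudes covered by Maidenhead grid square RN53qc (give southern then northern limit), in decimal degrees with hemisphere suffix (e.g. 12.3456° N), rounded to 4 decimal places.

43.0833° N, 43.1250° N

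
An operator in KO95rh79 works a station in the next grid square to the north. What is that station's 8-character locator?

Latitude extended square 9; +1 → 10, wraps to 0, carry into subsquare.
Latitude subsquare h = 7; +1 → 8 = i.
The longitude characters are unchanged.

KO95ri70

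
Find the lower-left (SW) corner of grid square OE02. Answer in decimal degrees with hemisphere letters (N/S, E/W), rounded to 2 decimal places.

48.00° S, 100.00° E

Field O=14, E=4: +14·20° lon, +4·10° lat → SW at lon 100°, lat -50°.
Square 0, 2: +0·2° lon, +2·1° lat → SW at lon 100°, lat -48°.
latitude 48.00° S, longitude 100.00° E.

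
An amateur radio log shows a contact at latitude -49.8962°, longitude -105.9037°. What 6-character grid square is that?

DE70bc

Offset from 180°W / 90°S: lon 74.0963°, lat 40.1038°.
Field: lon ⌊74.0963/20⌋ = 3 → D; lat ⌊40.1038/10⌋ = 4 → E.
Square: lon ⌊14.0963/2⌋ = 7; lat ⌊0.1038/1⌋ = 0.
Subsquare: lon ⌊0.0963/0.0833333⌋ = 1 → b; lat ⌊0.1038/0.0416667⌋ = 2 → c.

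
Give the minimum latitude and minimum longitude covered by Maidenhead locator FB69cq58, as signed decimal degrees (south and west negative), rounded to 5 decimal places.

-70.30000, -67.79167

Field F=5, B=1: +5·20° lon, +1·10° lat → SW at lon -80°, lat -80°.
Square 6, 9: +6·2° lon, +9·1° lat → SW at lon -68°, lat -71°.
Subsquare c=2, q=16: +2·0.0833333° lon, +16·0.0416667° lat → SW at lon -67.8333°, lat -70.3333°.
Extended square 5, 8: +5·0.00833333° lon, +8·0.00416667° lat → SW at lon -67.7917°, lat -70.3°.
latitude -70.30000, longitude -67.79167.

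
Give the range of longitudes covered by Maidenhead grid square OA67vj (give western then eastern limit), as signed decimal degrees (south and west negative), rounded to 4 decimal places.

113.7500, 113.8333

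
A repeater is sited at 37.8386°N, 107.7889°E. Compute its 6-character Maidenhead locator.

OM37vu

Offset from 180°W / 90°S: lon 287.7889°, lat 127.8386°.
Field (20°×10°, letters A–R): lon ⌊287.7889/20⌋ = 14 → O; lat ⌊127.8386/10⌋ = 12 → M.
Square (2°×1°, digits 0–9): lon ⌊7.7889/2⌋ = 3; lat ⌊7.8386/1⌋ = 7.
Subsquare (5′×2.5′, letters a–x): lon ⌊1.7889/0.0833333⌋ = 21 → v; lat ⌊0.8386/0.0416667⌋ = 20 → u.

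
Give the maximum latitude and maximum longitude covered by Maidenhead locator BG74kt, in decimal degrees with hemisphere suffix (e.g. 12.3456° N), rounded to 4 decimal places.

25.1667° S, 145.0833° W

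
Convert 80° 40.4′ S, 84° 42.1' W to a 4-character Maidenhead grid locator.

EA79

Offset from 180°W / 90°S: lon 95.30°, lat 9.33°.
Field (20°×10°, letters A–R): 95.30/20 → 4 → E, 9.33/10 → 0 → A; chars EA.
Square (2°×1°, digits 0–9): 15.30/2 → 7, 9.33/1 → 9; chars 79.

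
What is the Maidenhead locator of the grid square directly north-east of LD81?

Longitude square 8; +1 → 9.
Latitude square 1; +1 → 2.

LD92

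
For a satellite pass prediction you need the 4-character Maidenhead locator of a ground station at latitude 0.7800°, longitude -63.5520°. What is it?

Add 180° to longitude and 90° to latitude: 116.45, 90.78.
Field: lon ⌊116.45/20⌋ = 5 → F; lat ⌊90.78/10⌋ = 9 → J.
Square: lon ⌊16.45/2⌋ = 8; lat ⌊0.78/1⌋ = 0.

FJ80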